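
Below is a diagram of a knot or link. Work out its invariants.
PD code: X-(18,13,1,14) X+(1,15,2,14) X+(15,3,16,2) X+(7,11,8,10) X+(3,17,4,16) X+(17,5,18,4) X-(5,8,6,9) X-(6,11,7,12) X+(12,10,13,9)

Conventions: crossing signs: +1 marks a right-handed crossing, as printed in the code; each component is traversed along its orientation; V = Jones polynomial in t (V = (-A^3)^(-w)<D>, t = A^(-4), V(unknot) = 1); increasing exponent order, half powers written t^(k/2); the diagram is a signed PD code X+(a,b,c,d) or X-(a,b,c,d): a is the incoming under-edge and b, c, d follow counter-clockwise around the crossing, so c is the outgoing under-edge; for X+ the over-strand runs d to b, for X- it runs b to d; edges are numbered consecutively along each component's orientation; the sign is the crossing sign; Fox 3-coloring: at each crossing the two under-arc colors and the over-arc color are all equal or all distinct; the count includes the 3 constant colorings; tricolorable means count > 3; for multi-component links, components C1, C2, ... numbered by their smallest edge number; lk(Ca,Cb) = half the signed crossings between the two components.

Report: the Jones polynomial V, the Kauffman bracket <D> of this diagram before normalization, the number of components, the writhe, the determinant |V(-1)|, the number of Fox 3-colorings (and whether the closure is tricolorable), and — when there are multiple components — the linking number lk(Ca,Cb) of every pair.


Jones polynomial: V(t) = t + t^3 - t^4
<D> = A^-7 - A^-3 - A^5; writhe +3
components 1, writhe +3 (9 crossings)
3-colorings: 9 of 3^9, det 3 — tricolorable
note: |V(-1)| = 3: so tricolorable, since 3 divides 3


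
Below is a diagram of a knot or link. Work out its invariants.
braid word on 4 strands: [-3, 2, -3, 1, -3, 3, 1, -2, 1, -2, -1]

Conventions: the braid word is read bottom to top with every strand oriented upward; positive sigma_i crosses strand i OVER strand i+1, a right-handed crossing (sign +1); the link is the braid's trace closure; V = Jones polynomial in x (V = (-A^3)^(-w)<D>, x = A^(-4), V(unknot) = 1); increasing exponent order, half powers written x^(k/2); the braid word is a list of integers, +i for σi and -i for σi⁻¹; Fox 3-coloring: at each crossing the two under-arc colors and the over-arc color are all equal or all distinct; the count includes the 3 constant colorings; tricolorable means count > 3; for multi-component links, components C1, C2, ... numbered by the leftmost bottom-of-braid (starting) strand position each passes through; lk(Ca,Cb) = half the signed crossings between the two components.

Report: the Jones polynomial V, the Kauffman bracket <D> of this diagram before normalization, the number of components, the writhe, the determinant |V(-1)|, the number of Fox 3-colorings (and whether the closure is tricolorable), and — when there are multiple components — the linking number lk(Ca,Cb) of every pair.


V = x^-4 - 2x^-3 + 3x^-2 - 4x^-1 + 4 - 3x + 3x^2 - x^3
<D> = A^-15 - 3A^-11 + 3A^-7 - 4A^-3 + 4A - 3A^5 + 2A^9 - A^13 (w = -1)
1 component over 11 crossings, w = -1
9 Fox colorings among 3^11, |V(-1)| = 21: tricolorable
why: V spans 7 powers of x: at least 7 crossings in any diagram


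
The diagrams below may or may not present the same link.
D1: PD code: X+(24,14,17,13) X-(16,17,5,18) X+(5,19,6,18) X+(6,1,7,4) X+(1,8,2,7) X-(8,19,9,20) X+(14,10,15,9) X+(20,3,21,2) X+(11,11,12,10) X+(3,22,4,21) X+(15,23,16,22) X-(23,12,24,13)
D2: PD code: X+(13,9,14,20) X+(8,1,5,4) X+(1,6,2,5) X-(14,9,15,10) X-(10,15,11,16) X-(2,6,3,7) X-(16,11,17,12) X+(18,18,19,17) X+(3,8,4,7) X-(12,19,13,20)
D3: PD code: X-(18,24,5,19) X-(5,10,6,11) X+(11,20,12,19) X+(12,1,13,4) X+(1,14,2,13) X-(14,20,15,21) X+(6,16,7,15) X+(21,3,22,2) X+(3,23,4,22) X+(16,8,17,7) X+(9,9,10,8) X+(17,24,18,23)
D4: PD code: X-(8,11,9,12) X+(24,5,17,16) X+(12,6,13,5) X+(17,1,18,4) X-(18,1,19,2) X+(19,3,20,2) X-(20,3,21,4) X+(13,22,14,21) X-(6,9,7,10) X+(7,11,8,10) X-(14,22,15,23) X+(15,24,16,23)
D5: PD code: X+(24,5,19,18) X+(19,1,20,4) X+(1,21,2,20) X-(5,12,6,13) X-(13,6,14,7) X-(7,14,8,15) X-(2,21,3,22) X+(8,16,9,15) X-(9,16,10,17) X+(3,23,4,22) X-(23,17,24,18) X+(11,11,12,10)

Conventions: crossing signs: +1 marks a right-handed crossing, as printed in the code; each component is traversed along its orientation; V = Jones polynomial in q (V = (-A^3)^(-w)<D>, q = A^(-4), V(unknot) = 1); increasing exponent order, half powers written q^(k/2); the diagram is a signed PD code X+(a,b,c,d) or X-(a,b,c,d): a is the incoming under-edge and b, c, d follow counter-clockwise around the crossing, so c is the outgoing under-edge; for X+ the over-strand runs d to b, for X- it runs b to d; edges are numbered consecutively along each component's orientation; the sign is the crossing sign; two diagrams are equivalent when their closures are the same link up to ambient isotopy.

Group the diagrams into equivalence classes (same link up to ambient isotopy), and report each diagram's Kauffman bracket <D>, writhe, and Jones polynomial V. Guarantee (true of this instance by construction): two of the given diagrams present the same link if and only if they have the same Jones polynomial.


grouping into links: {D1, D3} | {D2, D5} | {D4}
V(D1) = q + 2q^3 + q^5  (w +6, c 12, <D> = A^-2 + 2A^6 + A^14)
V(D2) = -q^-4 + q^-1 + 2 + q + q^2  (w 0, c 10, <D> = A^-8 + A^-4 + 2 + A^4 - A^16)
D3 (bracket A^-2 + 2A^6 + A^14; 12 crossings at w = +6): V = q + 2q^3 + q^5
V(D4) = 1 + q + q^2 + q^3  (w +2, c 12, <D> = A^-6 + A^-2 + A^2 + A^6)
D5 (bracket A^-8 + A^-4 + 2 + A^4 - A^16; 12 crossings at w = 0): V = -q^-4 + q^-1 + 2 + q + q^2
why: 3 values of V(q) split the 5 diagrams


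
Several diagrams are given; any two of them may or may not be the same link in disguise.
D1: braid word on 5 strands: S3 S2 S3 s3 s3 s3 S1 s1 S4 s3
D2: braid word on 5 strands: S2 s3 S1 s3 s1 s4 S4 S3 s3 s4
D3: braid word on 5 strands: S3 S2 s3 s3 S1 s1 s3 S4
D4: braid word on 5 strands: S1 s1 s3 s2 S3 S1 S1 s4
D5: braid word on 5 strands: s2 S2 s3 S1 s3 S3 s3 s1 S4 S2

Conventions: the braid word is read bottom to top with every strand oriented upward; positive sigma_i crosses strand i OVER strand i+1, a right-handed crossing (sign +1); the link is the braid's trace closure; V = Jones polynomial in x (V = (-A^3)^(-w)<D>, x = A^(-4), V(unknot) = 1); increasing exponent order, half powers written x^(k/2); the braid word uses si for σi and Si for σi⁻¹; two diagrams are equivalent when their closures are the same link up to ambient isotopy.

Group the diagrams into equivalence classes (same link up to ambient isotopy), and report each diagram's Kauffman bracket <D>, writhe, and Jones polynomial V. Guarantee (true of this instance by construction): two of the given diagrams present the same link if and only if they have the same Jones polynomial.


grouping into links: {D1, D2, D3, D5} | {D4}
V(D1) = 1 + x + x^2 + x^3  (w 0, c 10, <D> = A^-12 + A^-8 + A^-4 + 1)
V(D2) = 1 + x + x^2 + x^3  (w +2, c 10, <D> = A^-6 + A^-2 + A^2 + A^6)
D3 (bracket A^-12 + A^-8 + A^-4 + 1; 8 crossings at w = 0): V = 1 + x + x^2 + x^3
V(D4) = x^-3 + x^-2 + x^-1 + 1  (w 0, c 8, <D> = 1 + A^4 + A^8 + A^12)
V(D5) = 1 + x + x^2 + x^3  [10 crossings, <D> = A^-12 + A^-8 + A^-4 + 1, w = 0]
key observation: 2 classes among 5 diagrams; unequal V(x) rules out equality


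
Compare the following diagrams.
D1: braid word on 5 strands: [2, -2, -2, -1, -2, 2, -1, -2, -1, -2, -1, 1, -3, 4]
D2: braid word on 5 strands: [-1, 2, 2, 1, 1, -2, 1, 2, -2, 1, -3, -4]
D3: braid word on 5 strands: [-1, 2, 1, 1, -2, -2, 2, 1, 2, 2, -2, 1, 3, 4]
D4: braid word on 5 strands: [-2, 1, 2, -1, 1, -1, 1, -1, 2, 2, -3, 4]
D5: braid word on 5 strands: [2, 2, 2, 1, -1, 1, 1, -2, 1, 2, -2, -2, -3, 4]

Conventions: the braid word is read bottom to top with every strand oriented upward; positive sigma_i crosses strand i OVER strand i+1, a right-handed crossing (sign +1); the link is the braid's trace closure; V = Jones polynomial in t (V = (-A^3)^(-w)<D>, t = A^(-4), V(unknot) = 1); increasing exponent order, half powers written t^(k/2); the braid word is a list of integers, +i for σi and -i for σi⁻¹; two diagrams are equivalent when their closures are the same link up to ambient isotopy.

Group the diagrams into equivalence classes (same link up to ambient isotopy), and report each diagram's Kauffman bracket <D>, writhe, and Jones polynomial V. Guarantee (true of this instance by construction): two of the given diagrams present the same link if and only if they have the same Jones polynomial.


grouping into links: {D1} | {D2, D3, D5} | {D4}
V(D1) = -t^-7 + t^-6 - t^-5 + t^-4 + t^-2  (w -6, c 14, <D> = A^-10 + A^-2 - A^2 + A^6 - A^10)
V(D2) = t - t^2 + 2t^3 - t^4 + t^5 - t^6  (w +2, c 12, <D> = -A^-18 + A^-14 - A^-10 + 2A^-6 - A^-2 + A^2)
V(D3) = t - t^2 + 2t^3 - t^4 + t^5 - t^6  [14 crossings, <D> = -A^-6 + A^-2 - A^2 + 2A^6 - A^10 + A^14, w = +6]
D4 (bracket A^6; 12 crossings at w = +2): V = 1
V(D5) = t - t^2 + 2t^3 - t^4 + t^5 - t^6  (w +4, c 14, <D> = -A^-12 + A^-8 - A^-4 + 2 - A^4 + A^8)
why: 3 classes among 5 diagrams; unequal V(t) rules out equality


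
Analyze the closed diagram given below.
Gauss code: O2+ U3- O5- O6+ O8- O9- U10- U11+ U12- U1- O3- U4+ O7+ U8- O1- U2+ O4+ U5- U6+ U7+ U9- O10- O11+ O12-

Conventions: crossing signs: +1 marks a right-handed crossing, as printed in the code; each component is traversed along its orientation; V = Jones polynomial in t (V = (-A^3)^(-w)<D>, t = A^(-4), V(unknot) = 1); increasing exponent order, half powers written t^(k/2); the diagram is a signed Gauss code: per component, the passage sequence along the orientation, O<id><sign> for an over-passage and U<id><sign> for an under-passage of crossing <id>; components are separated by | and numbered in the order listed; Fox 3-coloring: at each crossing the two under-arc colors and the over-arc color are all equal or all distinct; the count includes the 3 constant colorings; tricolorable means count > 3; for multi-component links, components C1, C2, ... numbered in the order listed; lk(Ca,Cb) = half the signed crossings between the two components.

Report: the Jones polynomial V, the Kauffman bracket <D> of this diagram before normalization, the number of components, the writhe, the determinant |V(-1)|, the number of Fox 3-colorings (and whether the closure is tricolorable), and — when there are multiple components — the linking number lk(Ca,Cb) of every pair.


V = -t^-5 + t^-4 - t^-3 + 2t^-2 - t^-1 + 2 - t
<D> = -A^-10 + 2A^-6 - A^-2 + 2A^2 - A^6 + A^10 - A^14 (w = -2)
1 component over 12 crossings, w = -2
9 Fox colorings among 3^12, |V(-1)| = 9: tricolorable
why: V spans 6 powers of t: at least 6 crossings in any diagram


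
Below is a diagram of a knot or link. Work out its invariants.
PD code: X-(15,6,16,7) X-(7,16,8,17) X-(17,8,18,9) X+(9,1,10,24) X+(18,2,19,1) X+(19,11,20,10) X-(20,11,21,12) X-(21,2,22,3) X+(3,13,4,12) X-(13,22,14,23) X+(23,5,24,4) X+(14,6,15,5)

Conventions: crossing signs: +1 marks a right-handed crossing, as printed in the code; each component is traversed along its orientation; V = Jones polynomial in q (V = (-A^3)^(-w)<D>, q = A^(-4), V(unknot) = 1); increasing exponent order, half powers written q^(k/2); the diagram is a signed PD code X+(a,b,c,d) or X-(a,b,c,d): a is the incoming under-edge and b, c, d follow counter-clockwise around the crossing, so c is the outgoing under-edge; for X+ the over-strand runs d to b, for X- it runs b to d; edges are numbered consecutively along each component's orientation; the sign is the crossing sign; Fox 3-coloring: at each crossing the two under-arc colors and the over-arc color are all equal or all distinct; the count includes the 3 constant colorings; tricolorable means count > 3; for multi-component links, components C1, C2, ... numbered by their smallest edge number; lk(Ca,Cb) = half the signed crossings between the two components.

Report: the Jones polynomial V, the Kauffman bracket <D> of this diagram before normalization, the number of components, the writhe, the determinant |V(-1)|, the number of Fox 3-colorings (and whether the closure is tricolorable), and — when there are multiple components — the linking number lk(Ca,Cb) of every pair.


V = -q^-3 + 2q^-2 - 2q^-1 + 3 - 2q + 2q^2 - q^3
<D> = -A^-12 + 2A^-8 - 2A^-4 + 3 - 2A^4 + 2A^8 - A^12 (w = 0)
1 component over 12 crossings, w = 0
3 Fox colorings among 3^12, |V(-1)| = 13: not tricolorable
why: V spans 6 powers of q: at least 6 crossings in any diagram


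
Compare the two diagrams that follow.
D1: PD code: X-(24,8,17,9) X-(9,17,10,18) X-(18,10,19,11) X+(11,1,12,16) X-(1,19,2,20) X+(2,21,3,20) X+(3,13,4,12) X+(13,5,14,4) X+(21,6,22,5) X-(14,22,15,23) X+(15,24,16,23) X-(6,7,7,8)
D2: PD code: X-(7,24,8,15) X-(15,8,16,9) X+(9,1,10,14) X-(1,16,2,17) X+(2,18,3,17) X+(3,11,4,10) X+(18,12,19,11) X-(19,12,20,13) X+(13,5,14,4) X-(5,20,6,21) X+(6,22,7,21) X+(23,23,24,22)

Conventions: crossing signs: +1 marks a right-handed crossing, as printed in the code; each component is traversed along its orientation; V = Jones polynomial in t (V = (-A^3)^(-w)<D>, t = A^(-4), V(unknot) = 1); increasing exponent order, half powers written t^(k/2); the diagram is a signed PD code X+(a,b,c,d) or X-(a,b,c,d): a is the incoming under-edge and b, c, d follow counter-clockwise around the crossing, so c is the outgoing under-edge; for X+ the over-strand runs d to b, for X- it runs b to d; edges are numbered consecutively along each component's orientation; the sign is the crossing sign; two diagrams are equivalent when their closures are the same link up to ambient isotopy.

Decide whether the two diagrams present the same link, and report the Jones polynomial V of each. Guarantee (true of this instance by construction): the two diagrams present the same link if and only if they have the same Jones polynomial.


equivalent: yes
V(D1) = -t^(-3/2) - 2t^(1/2) + t^(3/2) - t^(5/2) + t^(7/2)  (w 0, c 12, <D> = A^-14 - A^-10 + A^-6 - 2A^-2 - A^6)
D2 (bracket A^-8 - A^-4 + 1 - 2A^4 - A^12; 12 crossings at w = +2): V = -t^(-3/2) - 2t^(1/2) + t^(3/2) - t^(5/2) + t^(7/2)
why: all 2 diagrams share one V(t), hence one class


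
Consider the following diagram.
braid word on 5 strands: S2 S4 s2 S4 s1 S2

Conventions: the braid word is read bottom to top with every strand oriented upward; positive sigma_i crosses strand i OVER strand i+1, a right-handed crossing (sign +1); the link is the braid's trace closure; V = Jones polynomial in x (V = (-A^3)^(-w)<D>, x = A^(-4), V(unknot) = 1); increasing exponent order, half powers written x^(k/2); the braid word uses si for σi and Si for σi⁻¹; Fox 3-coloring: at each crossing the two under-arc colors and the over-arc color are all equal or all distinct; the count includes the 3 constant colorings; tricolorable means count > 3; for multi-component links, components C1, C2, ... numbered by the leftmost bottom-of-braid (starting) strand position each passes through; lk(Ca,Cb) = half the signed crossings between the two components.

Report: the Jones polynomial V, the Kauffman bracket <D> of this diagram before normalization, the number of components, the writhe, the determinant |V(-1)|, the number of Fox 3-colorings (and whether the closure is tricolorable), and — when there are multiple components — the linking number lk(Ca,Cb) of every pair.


V = x^-3 + x^-2 + x^-1 + 1
<D> = A^-6 + A^-2 + A^2 + A^6 (w = -2)
3 components over 6 crossings, w = -2
lk(C1,C2): 0
lk(C1,C3) = 0
linking number lk(C2,C3) = -1
9 Fox colorings among 3^6, |V(-1)| = 0: tricolorable
why: summing lk over 3 pairs gives -1


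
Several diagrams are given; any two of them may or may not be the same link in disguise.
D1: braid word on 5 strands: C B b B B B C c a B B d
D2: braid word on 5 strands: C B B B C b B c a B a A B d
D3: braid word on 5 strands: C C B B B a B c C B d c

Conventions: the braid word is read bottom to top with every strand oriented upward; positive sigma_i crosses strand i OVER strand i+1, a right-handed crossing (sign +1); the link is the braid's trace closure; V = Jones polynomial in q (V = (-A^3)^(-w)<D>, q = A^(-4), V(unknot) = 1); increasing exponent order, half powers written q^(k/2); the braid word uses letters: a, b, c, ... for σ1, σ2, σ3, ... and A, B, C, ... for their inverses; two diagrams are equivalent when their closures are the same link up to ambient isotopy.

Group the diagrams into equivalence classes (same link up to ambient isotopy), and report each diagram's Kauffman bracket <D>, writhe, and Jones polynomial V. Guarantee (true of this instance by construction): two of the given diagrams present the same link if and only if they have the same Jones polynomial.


grouping into links: {D1, D2, D3}
V(D1) = -q^-7 + q^-6 - q^-5 + q^-4 + q^-2  (w -4, c 12, <D> = A^-4 + A^4 - A^8 + A^12 - A^16)
V(D2) = -q^-7 + q^-6 - q^-5 + q^-4 + q^-2  [14 crossings, <D> = A^-4 + A^4 - A^8 + A^12 - A^16, w = -4]
D3 (bracket A^-4 + A^4 - A^8 + A^12 - A^16; 12 crossings at w = -4): V = -q^-7 + q^-6 - q^-5 + q^-4 + q^-2
why: one V(q) for all 3 diagrams — one class (guaranteed)


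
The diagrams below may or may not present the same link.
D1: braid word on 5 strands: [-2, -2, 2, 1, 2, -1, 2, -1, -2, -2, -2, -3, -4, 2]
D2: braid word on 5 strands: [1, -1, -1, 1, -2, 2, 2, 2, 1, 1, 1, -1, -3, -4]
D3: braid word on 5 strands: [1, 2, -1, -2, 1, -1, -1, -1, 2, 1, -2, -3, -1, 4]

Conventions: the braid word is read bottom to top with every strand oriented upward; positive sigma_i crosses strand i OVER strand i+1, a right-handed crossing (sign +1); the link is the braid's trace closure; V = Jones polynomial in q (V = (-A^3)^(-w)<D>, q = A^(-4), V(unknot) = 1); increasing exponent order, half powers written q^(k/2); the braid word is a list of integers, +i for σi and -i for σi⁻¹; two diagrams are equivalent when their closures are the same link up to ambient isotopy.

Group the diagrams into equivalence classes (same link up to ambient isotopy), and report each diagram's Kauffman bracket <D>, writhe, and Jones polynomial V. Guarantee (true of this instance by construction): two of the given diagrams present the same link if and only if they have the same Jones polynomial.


classes: {D1} | {D2} | {D3}
V(D1) = q^-5 - q^-4 + 2q^-3 - q^-2 + 2q^-1 + q  [14 crossings, <D> = A^-16 + 2A^-8 - A^-4 + 2 - A^4 + A^8, w = -4]
D2 (bracket A^-14 + 2A^-6 + A^2; 14 crossings at w = +2): V = q + 2q^3 + q^5
V(D3) = q^-3 + q^-2 + q^-1 + 1  [14 crossings, <D> = A^-6 + A^-2 + A^2 + A^6, w = -2]
note: 3 values of V(q) split the 3 diagrams


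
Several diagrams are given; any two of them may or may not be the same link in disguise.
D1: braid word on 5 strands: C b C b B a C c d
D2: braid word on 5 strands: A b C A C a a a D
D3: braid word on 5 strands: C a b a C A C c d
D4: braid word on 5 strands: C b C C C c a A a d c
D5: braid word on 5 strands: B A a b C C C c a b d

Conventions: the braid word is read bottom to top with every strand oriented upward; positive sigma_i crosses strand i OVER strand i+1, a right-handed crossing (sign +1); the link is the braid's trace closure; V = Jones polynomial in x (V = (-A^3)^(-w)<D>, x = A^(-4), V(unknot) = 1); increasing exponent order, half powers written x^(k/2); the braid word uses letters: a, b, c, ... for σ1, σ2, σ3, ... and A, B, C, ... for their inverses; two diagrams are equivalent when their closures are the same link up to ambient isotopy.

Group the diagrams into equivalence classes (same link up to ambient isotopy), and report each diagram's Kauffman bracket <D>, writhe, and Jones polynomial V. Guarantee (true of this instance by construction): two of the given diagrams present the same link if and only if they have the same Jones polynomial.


equivalence classes: {D1, D2, D3, D4, D5}
D1 (bracket A^5 + A^13; 9 crossings at w = +1): V = -x^(-5/2) - x^(-1/2)
V(D2) = -x^(-5/2) - x^(-1/2)  (w -1, c 9, <D> = A^-1 + A^7)
D3 (bracket A^5 + A^13; 9 crossings at w = +1): V = -x^(-5/2) - x^(-1/2)
D4 (bracket A^5 + A^13; 11 crossings at w = +1): V = -x^(-5/2) - x^(-1/2)
D5 (bracket A^5 + A^13; 11 crossings at w = +1): V = -x^(-5/2) - x^(-1/2)
key observation: all 5 diagrams share one V(x), hence one class


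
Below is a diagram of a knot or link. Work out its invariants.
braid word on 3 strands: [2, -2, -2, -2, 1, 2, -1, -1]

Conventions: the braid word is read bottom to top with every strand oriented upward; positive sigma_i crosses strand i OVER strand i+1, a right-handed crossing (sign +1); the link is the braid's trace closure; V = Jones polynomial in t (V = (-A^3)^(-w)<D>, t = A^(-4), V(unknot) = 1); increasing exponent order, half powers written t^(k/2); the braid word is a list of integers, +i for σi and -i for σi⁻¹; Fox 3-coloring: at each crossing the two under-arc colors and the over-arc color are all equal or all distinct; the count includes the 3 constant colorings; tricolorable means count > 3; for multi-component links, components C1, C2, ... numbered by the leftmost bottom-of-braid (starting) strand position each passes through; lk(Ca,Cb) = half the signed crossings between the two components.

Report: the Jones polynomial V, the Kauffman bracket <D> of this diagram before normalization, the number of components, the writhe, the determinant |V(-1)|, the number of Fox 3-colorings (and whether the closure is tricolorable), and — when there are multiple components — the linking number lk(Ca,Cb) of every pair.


V = -t^-4 + t^-3 + t^-1
<D> = A^-2 + A^6 - A^10 (w = -2)
1 component over 8 crossings, w = -2
9 Fox colorings among 3^8, |V(-1)| = 3: tricolorable
why: |V(-1)| = 3: so tricolorable, since 3 divides 3


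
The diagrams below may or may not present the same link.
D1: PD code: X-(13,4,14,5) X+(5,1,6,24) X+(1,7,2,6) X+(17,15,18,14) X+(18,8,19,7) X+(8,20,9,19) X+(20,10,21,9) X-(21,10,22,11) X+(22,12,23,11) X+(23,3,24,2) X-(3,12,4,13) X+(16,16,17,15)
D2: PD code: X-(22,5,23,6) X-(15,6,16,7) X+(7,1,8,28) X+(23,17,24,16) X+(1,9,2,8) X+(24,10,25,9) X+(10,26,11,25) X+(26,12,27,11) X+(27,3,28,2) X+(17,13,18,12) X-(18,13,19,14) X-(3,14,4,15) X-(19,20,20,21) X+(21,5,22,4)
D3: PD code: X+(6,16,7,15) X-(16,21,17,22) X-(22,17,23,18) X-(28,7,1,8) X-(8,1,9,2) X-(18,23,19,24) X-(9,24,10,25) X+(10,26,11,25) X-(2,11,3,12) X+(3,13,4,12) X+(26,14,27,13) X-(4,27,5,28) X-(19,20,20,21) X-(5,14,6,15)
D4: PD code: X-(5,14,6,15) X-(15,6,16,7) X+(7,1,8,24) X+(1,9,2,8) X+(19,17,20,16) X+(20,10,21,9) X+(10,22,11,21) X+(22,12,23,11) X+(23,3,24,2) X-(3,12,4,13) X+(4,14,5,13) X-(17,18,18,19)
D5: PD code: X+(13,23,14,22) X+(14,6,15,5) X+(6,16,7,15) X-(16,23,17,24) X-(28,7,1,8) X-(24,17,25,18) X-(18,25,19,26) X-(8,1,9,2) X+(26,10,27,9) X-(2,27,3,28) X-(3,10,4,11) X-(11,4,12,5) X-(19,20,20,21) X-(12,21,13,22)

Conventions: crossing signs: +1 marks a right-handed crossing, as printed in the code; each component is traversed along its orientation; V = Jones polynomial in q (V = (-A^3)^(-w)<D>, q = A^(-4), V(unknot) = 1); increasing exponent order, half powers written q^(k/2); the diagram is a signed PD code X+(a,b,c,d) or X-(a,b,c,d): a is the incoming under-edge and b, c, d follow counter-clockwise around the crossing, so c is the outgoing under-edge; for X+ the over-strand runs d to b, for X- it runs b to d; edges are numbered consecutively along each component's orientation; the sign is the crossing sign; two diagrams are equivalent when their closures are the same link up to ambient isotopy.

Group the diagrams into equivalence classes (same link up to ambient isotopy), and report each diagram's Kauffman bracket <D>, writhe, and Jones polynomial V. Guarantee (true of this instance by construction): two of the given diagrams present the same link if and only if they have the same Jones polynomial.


equivalence classes: {D1, D2, D4} | {D3, D5}
D1 (bracket A^-10 - 2A^-6 + 2A^-2 - 3A^2 + 3A^6 - 2A^10 + 2A^14; 12 crossings at w = +6): V = 2q - 2q^2 + 3q^3 - 3q^4 + 2q^5 - 2q^6 + q^7
V(D2) = 2q - 2q^2 + 3q^3 - 3q^4 + 2q^5 - 2q^6 + q^7  [14 crossings, <D> = A^-16 - 2A^-12 + 2A^-8 - 3A^-4 + 3 - 2A^4 + 2A^8, w = +4]
D3 (bracket A^-10 + 2A^-2 - 2A^2 + A^6 - 2A^10 + A^14; 14 crossings at w = -6): V = q^-8 - 2q^-7 + q^-6 - 2q^-5 + 2q^-4 + q^-2
D4 (bracket A^-16 - 2A^-12 + 2A^-8 - 3A^-4 + 3 - 2A^4 + 2A^8; 12 crossings at w = +4): V = 2q - 2q^2 + 3q^3 - 3q^4 + 2q^5 - 2q^6 + q^7
D5 (bracket A^-10 + 2A^-2 - 2A^2 + A^6 - 2A^10 + A^14; 14 crossings at w = -6): V = q^-8 - 2q^-7 + q^-6 - 2q^-5 + 2q^-4 + q^-2
key observation: V(q) takes 2 values over 5 diagrams, fixing the grouping


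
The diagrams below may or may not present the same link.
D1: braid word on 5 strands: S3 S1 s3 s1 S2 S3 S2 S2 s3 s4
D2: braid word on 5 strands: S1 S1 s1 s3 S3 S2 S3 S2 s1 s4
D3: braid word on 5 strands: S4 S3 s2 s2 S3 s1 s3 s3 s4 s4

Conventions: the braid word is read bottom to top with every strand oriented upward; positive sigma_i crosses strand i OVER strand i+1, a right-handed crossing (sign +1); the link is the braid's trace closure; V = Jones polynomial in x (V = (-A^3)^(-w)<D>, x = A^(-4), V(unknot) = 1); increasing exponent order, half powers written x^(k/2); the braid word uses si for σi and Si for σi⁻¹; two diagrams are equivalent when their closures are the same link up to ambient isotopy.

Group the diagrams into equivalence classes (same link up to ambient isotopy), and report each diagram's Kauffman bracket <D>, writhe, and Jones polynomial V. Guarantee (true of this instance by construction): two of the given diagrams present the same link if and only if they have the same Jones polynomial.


classes: {D1, D2} | {D3}
V(D1) = x^-3 + x^-2 + x^-1 + 1  [10 crossings, <D> = A^-6 + A^-2 + A^2 + A^6, w = -2]
V(D2) = x^-3 + x^-2 + x^-1 + 1  (w -2, c 10, <D> = A^-6 + A^-2 + A^2 + A^6)
V(D3) = 1 + x + x^2 + x^3  [10 crossings, <D> = 1 + A^4 + A^8 + A^12, w = +4]
note: comparing 3 Jones polynomials yields 2 groups


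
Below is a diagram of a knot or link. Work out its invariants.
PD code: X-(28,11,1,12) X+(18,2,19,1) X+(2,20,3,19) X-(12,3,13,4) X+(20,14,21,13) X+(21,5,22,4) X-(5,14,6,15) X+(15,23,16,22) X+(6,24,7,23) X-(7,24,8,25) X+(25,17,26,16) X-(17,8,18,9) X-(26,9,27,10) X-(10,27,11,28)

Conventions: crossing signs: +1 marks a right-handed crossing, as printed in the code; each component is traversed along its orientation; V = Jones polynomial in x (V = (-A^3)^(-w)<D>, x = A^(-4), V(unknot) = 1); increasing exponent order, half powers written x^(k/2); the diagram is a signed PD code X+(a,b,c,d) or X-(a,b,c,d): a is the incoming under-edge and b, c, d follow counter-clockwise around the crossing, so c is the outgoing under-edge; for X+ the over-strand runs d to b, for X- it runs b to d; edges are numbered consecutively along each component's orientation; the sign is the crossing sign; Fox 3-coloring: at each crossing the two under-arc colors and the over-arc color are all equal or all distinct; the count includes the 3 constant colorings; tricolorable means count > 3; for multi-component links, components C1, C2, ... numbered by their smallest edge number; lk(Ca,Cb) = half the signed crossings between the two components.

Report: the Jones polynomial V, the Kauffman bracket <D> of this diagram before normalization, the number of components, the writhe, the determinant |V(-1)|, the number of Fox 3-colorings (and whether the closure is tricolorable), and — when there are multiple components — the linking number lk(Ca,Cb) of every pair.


V = -x^-5 + 2x^-4 - 5x^-3 + 8x^-2 - 9x^-1 + 11 - 9x + 8x^2 - 5x^3 + 2x^4 - x^5
<D> = -A^-20 + 2A^-16 - 5A^-12 + 8A^-8 - 9A^-4 + 11 - 9A^4 + 8A^8 - 5A^12 + 2A^16 - A^20 (w = 0)
1 component over 14 crossings, w = 0
3 Fox colorings among 3^14, |V(-1)| = 61: not tricolorable
why: w = 0 shifts under R1 moves; the (-A^3)^(0) factor cancels that in V


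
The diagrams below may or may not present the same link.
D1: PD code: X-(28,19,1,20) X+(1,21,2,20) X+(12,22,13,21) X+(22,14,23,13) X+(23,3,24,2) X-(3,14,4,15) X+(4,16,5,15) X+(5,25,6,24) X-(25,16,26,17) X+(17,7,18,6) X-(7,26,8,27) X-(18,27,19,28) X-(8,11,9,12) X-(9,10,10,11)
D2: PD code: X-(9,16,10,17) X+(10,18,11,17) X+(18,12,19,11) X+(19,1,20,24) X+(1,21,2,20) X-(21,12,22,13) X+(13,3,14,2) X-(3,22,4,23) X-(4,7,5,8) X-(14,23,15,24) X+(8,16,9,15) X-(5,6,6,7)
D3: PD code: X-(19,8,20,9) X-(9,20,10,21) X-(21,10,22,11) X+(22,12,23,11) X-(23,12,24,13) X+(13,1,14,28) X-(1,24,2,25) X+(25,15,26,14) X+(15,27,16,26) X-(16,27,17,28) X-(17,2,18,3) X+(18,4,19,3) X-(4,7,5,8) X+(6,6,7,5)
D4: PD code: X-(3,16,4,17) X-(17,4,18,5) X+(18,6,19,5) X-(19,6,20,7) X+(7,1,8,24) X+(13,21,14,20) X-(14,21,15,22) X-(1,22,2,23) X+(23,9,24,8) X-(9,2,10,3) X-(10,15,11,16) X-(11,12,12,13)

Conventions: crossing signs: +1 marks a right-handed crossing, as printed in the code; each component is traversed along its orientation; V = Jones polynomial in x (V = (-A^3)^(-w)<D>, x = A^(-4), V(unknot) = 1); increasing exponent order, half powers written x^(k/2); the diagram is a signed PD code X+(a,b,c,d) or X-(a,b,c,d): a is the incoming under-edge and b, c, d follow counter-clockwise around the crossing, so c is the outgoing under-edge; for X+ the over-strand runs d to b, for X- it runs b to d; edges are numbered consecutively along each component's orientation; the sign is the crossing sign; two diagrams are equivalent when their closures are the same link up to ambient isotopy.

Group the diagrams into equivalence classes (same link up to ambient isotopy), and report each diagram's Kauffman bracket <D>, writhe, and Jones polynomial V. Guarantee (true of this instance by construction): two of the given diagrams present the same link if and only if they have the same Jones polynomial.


grouping into links: {D1, D2} | {D3, D4}
V(D1) = x^-1 - 1 + 2x - 2x^2 + 2x^3 - 2x^4 + x^5  (w 0, c 14, <D> = A^-20 - 2A^-16 + 2A^-12 - 2A^-8 + 2A^-4 - 1 + A^4)
V(D2) = x^-1 - 1 + 2x - 2x^2 + 2x^3 - 2x^4 + x^5  [12 crossings, <D> = A^-20 - 2A^-16 + 2A^-12 - 2A^-8 + 2A^-4 - 1 + A^4, w = 0]
V(D3) = x^-5 - 2x^-4 + 2x^-3 - 2x^-2 + 2x^-1 - 1 + x  (w -2, c 14, <D> = A^-10 - A^-6 + 2A^-2 - 2A^2 + 2A^6 - 2A^10 + A^14)
D4 (bracket A^-16 - A^-12 + 2A^-8 - 2A^-4 + 2 - 2A^4 + A^8; 12 crossings at w = -4): V = x^-5 - 2x^-4 + 2x^-3 - 2x^-2 + 2x^-1 - 1 + x
key observation: V(x) takes 2 values over 4 diagrams, fixing the grouping


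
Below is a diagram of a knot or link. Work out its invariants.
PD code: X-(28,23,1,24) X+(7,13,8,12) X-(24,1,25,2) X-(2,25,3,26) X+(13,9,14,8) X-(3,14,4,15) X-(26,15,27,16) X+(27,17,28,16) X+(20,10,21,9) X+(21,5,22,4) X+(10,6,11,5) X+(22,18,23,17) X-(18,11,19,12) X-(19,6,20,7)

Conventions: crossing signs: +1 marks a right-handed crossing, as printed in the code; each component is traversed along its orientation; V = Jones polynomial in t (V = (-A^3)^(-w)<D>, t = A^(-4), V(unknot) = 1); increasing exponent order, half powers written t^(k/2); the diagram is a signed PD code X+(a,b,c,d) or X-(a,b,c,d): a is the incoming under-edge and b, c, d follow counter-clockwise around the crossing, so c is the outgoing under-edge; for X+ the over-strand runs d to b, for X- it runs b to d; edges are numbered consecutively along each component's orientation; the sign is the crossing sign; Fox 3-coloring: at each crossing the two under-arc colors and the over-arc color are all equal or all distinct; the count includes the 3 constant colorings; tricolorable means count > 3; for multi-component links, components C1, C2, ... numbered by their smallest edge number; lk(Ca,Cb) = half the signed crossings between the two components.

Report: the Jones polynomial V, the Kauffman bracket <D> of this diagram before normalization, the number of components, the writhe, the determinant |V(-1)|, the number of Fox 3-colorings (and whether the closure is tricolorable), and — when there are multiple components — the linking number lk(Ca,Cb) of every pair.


Jones polynomial: V(t) = -t^-3 + t^-2 - t^-1 + 3 - t + t^2 - t^3
<D> = -A^-12 + A^-8 - A^-4 + 3 - A^4 + A^8 - A^12; writhe 0
components 1, writhe 0 (14 crossings)
3-colorings: 27 of 3^14, det 9 — tricolorable
note: V spans 6 powers of t: at least 6 crossings in any diagram


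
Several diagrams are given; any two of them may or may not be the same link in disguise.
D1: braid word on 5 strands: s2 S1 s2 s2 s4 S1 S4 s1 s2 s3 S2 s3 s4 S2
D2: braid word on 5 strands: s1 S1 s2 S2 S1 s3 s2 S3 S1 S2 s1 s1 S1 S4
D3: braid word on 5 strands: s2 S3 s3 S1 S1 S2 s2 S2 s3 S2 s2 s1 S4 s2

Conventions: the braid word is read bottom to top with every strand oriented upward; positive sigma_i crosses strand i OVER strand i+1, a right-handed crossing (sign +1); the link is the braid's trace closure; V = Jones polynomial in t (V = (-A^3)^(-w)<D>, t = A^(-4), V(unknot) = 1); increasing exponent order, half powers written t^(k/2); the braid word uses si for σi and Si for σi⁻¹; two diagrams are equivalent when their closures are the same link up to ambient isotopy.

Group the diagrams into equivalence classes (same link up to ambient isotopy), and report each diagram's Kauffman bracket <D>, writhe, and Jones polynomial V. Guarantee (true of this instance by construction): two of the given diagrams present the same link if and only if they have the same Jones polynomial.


grouping into links: {D1} | {D2} | {D3}
V(D1) = t - t^2 + 2t^3 - t^4 + t^5 - t^6  (w +4, c 14, <D> = -A^-12 + A^-8 - A^-4 + 2 - A^4 + A^8)
V(D2) = 1  [14 crossings, <D> = A^-6, w = -2]
V(D3) = t^-2 - t^-1 + 1 - t + t^2  [14 crossings, <D> = A^-8 - A^-4 + 1 - A^4 + A^8, w = 0]
why: 3 classes among 3 diagrams; unequal V(t) rules out equality


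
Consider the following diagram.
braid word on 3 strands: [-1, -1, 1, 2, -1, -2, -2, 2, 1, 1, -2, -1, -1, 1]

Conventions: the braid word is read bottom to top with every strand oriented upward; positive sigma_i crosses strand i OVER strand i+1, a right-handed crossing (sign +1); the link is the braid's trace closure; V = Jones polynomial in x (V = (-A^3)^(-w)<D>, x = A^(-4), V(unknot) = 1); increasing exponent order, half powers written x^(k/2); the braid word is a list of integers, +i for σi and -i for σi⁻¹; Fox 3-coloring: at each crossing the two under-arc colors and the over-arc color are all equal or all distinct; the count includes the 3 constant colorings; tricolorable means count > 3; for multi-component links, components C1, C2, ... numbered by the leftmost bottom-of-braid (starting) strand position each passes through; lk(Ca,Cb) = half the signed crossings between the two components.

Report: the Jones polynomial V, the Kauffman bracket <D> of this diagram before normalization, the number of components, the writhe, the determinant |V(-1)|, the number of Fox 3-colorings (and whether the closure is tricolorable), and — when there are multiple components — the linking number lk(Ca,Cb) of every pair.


V = -x^-5 + x^-4 - x^-3 + 2x^-2 - x^-1 + 2 - x
<D> = -A^-10 + 2A^-6 - A^-2 + 2A^2 - A^6 + A^10 - A^14 (w = -2)
1 component over 14 crossings, w = -2
9 Fox colorings among 3^14, |V(-1)| = 9: tricolorable
why: |V(-1)| = 9: so tricolorable, since 3 divides 9


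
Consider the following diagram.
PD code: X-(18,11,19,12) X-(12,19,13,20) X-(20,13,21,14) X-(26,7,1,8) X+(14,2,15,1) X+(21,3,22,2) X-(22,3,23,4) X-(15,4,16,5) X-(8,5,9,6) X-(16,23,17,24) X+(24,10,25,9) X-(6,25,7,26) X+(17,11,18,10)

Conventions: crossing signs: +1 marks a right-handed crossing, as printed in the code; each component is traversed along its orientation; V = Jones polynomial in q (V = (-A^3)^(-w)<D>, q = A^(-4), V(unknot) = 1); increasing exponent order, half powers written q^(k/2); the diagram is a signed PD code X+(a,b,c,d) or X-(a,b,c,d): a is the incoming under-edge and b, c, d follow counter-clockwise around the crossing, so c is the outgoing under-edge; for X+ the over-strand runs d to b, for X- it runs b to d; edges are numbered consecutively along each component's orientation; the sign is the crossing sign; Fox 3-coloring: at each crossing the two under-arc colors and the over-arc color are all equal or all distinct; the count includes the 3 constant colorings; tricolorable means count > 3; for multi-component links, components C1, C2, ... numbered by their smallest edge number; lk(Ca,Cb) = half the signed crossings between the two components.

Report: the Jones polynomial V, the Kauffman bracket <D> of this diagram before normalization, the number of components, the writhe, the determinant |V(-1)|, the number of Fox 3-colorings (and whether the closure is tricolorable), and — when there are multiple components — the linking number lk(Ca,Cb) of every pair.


Jones polynomial: V(q) = q^-8 - 2q^-7 + q^-6 - 2q^-5 + 2q^-4 + q^-2
<D> = -A^-7 - 2A + 2A^5 - A^9 + 2A^13 - A^17; writhe -5
components 1, writhe -5 (13 crossings)
3-colorings: 27 of 3^13, det 9 — tricolorable
note: det 9 = |V(-1)|; divisible by 3, so tricolorable


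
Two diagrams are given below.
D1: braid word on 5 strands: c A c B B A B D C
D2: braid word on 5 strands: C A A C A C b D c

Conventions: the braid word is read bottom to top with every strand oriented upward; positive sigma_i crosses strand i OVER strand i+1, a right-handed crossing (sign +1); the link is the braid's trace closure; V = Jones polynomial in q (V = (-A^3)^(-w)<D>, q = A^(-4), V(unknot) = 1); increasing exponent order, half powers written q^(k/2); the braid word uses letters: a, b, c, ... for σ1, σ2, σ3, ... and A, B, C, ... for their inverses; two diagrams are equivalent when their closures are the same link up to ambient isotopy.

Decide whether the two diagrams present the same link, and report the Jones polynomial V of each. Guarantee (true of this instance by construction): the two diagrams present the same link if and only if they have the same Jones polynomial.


equivalent: no
D1 (bracket A^-9 + A^-1 - A^3 + A^7; 9 crossings at w = -5): V = -q^(-11/2) + q^(-9/2) - q^(-7/2) - q^(-3/2)
V(D2) = q^(-13/2) - q^(-11/2) + q^(-9/2) - 2q^(-7/2) - q^(-3/2)  (w -5, c 9, <D> = A^-9 + 2A^-1 - A^3 + A^7 - A^11)
key observation: comparing 2 Jones polynomials yields 2 groups


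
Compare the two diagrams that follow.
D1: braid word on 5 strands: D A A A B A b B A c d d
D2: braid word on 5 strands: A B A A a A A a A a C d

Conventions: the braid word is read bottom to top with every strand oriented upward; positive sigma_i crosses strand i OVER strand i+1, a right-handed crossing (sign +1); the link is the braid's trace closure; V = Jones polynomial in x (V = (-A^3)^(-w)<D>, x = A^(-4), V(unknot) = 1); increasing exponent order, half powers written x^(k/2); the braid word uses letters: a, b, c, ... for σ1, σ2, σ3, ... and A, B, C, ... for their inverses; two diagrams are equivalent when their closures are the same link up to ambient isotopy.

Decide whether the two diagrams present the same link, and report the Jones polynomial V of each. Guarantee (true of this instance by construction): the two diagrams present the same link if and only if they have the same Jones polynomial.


equivalent: no
V(D1) = -x^-7 + x^-6 - x^-5 + x^-4 + x^-2  (w -4, c 12, <D> = A^-4 + A^4 - A^8 + A^12 - A^16)
V(D2) = -x^-4 + x^-3 + x^-1  [12 crossings, <D> = A^-8 + 1 - A^4, w = -4]
key observation: 2 values of V(x) split the 2 diagrams


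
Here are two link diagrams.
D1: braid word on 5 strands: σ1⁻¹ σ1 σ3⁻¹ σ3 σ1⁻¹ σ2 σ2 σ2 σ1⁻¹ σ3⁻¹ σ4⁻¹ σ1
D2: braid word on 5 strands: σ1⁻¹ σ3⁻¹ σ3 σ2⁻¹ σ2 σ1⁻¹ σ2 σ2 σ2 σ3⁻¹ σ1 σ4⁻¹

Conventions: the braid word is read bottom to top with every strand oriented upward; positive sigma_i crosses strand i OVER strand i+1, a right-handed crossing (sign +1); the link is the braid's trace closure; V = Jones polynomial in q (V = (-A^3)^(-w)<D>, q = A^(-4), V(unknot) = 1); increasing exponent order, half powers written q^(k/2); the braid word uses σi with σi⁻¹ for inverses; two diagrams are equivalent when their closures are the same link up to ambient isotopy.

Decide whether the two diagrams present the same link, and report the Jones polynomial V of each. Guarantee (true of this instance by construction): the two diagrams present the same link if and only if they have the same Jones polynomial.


same link: yes
V(D1) = q + q^3 - q^4  [12 crossings, <D> = -A^-16 + A^-12 + A^-4, w = 0]
V(D2) = q + q^3 - q^4  (w 0, c 12, <D> = -A^-16 + A^-12 + A^-4)
note: D2 (12 crossings) and D1 (12) are Markov-related braid presentations


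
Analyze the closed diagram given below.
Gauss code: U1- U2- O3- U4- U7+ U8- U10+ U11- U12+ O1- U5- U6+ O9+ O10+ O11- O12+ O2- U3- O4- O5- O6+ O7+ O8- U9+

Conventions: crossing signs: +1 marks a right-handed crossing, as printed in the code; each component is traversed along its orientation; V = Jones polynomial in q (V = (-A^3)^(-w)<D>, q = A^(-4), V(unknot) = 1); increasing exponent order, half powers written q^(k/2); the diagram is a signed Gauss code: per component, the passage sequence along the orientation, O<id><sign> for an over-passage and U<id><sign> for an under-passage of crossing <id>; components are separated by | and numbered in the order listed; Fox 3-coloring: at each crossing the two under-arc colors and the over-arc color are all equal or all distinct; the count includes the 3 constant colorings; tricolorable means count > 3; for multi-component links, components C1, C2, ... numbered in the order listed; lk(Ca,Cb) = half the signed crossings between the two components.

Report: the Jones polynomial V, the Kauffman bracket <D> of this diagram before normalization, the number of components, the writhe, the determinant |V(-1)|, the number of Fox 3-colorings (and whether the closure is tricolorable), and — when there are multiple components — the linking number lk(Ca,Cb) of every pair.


V(q) = -q^-4 + q^-3 + q^-1
bracket: A^-2 + A^6 - A^10, w = -2
1 component, writhe -2, over 12 crossings
det 3, colorings 9 of 3^12 — tricolorable
observation: det 3 = |V(-1)|; divisible by 3, so tricolorable
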